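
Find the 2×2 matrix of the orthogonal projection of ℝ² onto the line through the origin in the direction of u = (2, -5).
[[4/29, -10/29], [-10/29, 25/29]]

The orthogonal projection onto the line spanned by a nonzero vector u = (a, b) has matrix P = (u uᵀ) / (uᵀ u) = (1/(a² + b²)) · [[a², ab], [ab, b²]].
Here u = (2, -5), so a² + b² = 4 + 25 = 29.
P = (1/29) · [[4, -10], [-10, 25]] = [[4/29, -10/29], [-10/29, 25/29]].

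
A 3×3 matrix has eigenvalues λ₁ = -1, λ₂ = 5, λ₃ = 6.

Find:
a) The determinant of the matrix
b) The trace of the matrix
det = -30, trace = 10

Two standard eigenvalue identities:
- det(A) equals the product of the eigenvalues (counted with multiplicity).
- trace(A) equals the sum of the eigenvalues.
det(A) = (-1)*(5)*(6) = -30.
trace(A) = -1 + 5 + 6 = 10.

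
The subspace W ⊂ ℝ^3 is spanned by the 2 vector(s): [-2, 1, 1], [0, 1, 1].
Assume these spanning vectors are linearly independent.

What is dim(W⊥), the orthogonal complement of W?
dim(W⊥) = 1

For any subspace W of ℝ^n, dim(W) + dim(W⊥) = n (the whole-space dimension).
Here the given 2 vectors are linearly independent, so dim(W) = 2.
Thus dim(W⊥) = n - dim(W) = 3 - 2 = 1.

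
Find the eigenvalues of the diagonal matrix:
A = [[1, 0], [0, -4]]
λ₁ = 1, λ₂ = -4

The characteristic polynomial of A is det(A - λI) = (1 - λ)(-4 - λ) = 0.
The roots are λ = 1 and λ = -4, so the eigenvalues are the diagonal entries.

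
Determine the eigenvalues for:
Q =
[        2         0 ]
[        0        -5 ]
λ = -5, 2

Solve det(Q - λI) = 0. For a 2×2 matrix the characteristic equation is λ² - (trace)λ + det = 0.
trace(Q) = a + d = 2 - 5 = -3.
det(Q) = a*d - b*c = (2)*(-5) - (0)*(0) = -10 - 0 = -10.
Characteristic equation: λ² - (-3)λ + (-10) = 0.
Discriminant = (-3)² - 4*(-10) = 9 + 40 = 49.
λ = (-3 ± √49) / 2 = (-3 ± 7) / 2 = -5, 2.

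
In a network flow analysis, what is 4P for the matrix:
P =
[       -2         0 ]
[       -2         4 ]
4P =
[       -8         0 ]
[       -8        16 ]

Scalar multiplication is elementwise: (4P)[i][j] = 4 * P[i][j].
  (4P)[0][0] = 4 * (-2) = -8
  (4P)[0][1] = 4 * (0) = 0
  (4P)[1][0] = 4 * (-2) = -8
  (4P)[1][1] = 4 * (4) = 16
4P =
[       -8         0 ]
[       -8        16 ]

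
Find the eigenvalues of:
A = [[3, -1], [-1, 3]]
λ = 2, 4

Solve det(A - λI) = 0. For a 2×2 matrix this is λ² - (trace)λ + det = 0.
trace(A) = 3 + 3 = 6.
det(A) = (3)*(3) - (-1)*(-1) = 9 - 1 = 8.
Characteristic equation: λ² - (6)λ + (8) = 0.
Discriminant: (6)² - 4*(8) = 36 - 32 = 4.
Roots: λ = (6 ± √4) / 2 = 2, 4.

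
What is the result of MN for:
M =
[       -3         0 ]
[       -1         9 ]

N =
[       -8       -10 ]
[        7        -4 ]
MN =
[       24        30 ]
[       71       -26 ]

Matrix multiplication: (MN)[i][j] = sum over k of M[i][k] * N[k][j].
  (MN)[0][0] = (-3)*(-8) + (0)*(7) = 24
  (MN)[0][1] = (-3)*(-10) + (0)*(-4) = 30
  (MN)[1][0] = (-1)*(-8) + (9)*(7) = 71
  (MN)[1][1] = (-1)*(-10) + (9)*(-4) = -26
MN =
[       24        30 ]
[       71       -26 ]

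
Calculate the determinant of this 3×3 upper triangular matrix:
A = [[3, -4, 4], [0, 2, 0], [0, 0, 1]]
6

The determinant of a triangular matrix is the product of its diagonal entries (the off-diagonal entries above the diagonal do not affect it).
det(A) = (3) * (2) * (1) = 6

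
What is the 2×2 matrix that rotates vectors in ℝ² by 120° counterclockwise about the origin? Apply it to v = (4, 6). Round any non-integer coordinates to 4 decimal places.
R = [[-1/2, -√3/2], [√3/2, -1/2]]; R·v = (-7.1962, 0.4641)

A counterclockwise rotation by angle θ in ℝ² has matrix R(θ) = [[cos θ, -sin θ], [sin θ, cos θ]].
For θ = 120°: cos θ = -1/2, sin θ = √3/2.
R(120°) = [[-1/2, -√3/2], [√3/2, -1/2]].
R·v = [-1/2·4 + (-√3/2)·6, √3/2·4 + -1/2·6] = (-7.1962, 0.4641).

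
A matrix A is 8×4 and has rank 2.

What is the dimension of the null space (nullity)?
2

The rank-nullity theorem for an m×n matrix states:
rank(A) + nullity(A) = n (the number of columns).
Here n = 4 and rank(A) = 2, so nullity(A) = 4 - 2 = 2.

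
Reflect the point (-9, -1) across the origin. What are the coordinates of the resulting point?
(9, 1)

Reflection across origin: (-9, -1) → (9, 1)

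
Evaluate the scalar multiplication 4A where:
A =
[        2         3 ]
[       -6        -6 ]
4A =
[        8        12 ]
[      -24       -24 ]

Scalar multiplication is elementwise: (4A)[i][j] = 4 * A[i][j].
  (4A)[0][0] = 4 * (2) = 8
  (4A)[0][1] = 4 * (3) = 12
  (4A)[1][0] = 4 * (-6) = -24
  (4A)[1][1] = 4 * (-6) = -24
4A =
[        8        12 ]
[      -24       -24 ]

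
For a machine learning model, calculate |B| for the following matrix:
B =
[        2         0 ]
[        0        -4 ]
det(B) = -8

For a 2×2 matrix [[a, b], [c, d]], det = a*d - b*c.
det(B) = (2)*(-4) - (0)*(0) = -8 - 0 = -8.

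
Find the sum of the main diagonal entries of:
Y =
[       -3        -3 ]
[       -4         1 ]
tr(Y) = -3 + 1 = -2

The trace of a square matrix is the sum of its diagonal entries.
Diagonal entries of Y: Y[0][0] = -3, Y[1][1] = 1.
tr(Y) = -3 + 1 = -2.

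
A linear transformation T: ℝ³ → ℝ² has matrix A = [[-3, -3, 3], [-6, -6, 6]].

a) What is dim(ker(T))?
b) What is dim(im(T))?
dim(ker) = 2, dim(im) = 1

Observe that row 2 = 2 × row 1 (so the rows are linearly dependent).
Thus rank(A) = 1 (only one linearly independent row).
dim(im(T)) = rank(A) = 1.
By the rank-nullity theorem applied to T: ℝ³ → ℝ², rank(A) + nullity(A) = 3 (the domain dimension), so dim(ker(T)) = 3 - 1 = 2.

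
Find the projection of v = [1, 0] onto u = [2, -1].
[4/5, -2/5]

The projection of v onto u is proj_u(v) = ((v·u) / (u·u)) · u.
v·u = (1)*(2) + (0)*(-1) = 2.
u·u = (2)*(2) + (-1)*(-1) = 5.
coefficient = 2 / 5 = 2/5.
proj_u(v) = 2/5 · [2, -1] = [4/5, -2/5].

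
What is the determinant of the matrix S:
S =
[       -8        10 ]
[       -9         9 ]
det(S) = 18

For a 2×2 matrix [[a, b], [c, d]], det = a*d - b*c.
det(S) = (-8)*(9) - (10)*(-9) = -72 + 90 = 18.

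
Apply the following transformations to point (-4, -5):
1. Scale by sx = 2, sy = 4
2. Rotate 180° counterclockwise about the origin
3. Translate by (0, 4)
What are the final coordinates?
(8, 24)

Step 1: Scale → (-8, -20)
Step 2: Rotate 180° → (8, 20)
Step 3: Translate → (8, 24)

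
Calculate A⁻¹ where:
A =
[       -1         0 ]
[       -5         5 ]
det(A) = -5
A⁻¹ =
[       -1         0 ]
[       -1       1/5 ]

For a 2×2 matrix A = [[a, b], [c, d]] with det(A) ≠ 0, A⁻¹ = (1/det(A)) * [[d, -b], [-c, a]].
det(A) = (-1)*(5) - (0)*(-5) = -5 - 0 = -5.
A⁻¹ = (1/-5) * [[5, 0], [5, -1]].
Dividing each entry by -5 and reducing:
A⁻¹ =
[       -1         0 ]
[       -1       1/5 ]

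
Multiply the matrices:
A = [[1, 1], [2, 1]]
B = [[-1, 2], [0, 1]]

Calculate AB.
[[-1, 3], [-2, 5]]

Each entry (i,j) of AB = sum over k of A[i][k]*B[k][j].
(AB)[0][0] = (1)*(-1) + (1)*(0) = -1
(AB)[0][1] = (1)*(2) + (1)*(1) = 3
(AB)[1][0] = (2)*(-1) + (1)*(0) = -2
(AB)[1][1] = (2)*(2) + (1)*(1) = 5
AB = [[-1, 3], [-2, 5]]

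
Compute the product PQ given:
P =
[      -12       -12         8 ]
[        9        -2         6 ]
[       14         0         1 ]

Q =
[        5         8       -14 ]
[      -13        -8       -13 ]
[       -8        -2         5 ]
PQ =
[       32       -16       364 ]
[       23        76       -70 ]
[       62       110      -191 ]

Matrix multiplication: (PQ)[i][j] = sum over k of P[i][k] * Q[k][j].
  (PQ)[0][0] = (-12)*(5) + (-12)*(-13) + (8)*(-8) = 32
  (PQ)[0][1] = (-12)*(8) + (-12)*(-8) + (8)*(-2) = -16
  (PQ)[0][2] = (-12)*(-14) + (-12)*(-13) + (8)*(5) = 364
  (PQ)[1][0] = (9)*(5) + (-2)*(-13) + (6)*(-8) = 23
  (PQ)[1][1] = (9)*(8) + (-2)*(-8) + (6)*(-2) = 76
  (PQ)[1][2] = (9)*(-14) + (-2)*(-13) + (6)*(5) = -70
  (PQ)[2][0] = (14)*(5) + (0)*(-13) + (1)*(-8) = 62
  (PQ)[2][1] = (14)*(8) + (0)*(-8) + (1)*(-2) = 110
  (PQ)[2][2] = (14)*(-14) + (0)*(-13) + (1)*(5) = -191
PQ =
[       32       -16       364 ]
[       23        76       -70 ]
[       62       110      -191 ]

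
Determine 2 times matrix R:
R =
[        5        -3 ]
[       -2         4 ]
2R =
[       10        -6 ]
[       -4         8 ]

Scalar multiplication is elementwise: (2R)[i][j] = 2 * R[i][j].
  (2R)[0][0] = 2 * (5) = 10
  (2R)[0][1] = 2 * (-3) = -6
  (2R)[1][0] = 2 * (-2) = -4
  (2R)[1][1] = 2 * (4) = 8
2R =
[       10        -6 ]
[       -4         8 ]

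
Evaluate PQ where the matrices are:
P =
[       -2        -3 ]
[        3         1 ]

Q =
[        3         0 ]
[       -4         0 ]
PQ =
[        6         0 ]
[        5         0 ]

Matrix multiplication: (PQ)[i][j] = sum over k of P[i][k] * Q[k][j].
  (PQ)[0][0] = (-2)*(3) + (-3)*(-4) = 6
  (PQ)[0][1] = (-2)*(0) + (-3)*(0) = 0
  (PQ)[1][0] = (3)*(3) + (1)*(-4) = 5
  (PQ)[1][1] = (3)*(0) + (1)*(0) = 0
PQ =
[        6         0 ]
[        5         0 ]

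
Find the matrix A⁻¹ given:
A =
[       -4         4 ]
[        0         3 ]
det(A) = -12
A⁻¹ =
[     -1/4       1/3 ]
[        0       1/3 ]

For a 2×2 matrix A = [[a, b], [c, d]] with det(A) ≠ 0, A⁻¹ = (1/det(A)) * [[d, -b], [-c, a]].
det(A) = (-4)*(3) - (4)*(0) = -12 - 0 = -12.
A⁻¹ = (1/-12) * [[3, -4], [0, -4]].
Dividing each entry by -12 and reducing:
A⁻¹ =
[     -1/4       1/3 ]
[        0       1/3 ]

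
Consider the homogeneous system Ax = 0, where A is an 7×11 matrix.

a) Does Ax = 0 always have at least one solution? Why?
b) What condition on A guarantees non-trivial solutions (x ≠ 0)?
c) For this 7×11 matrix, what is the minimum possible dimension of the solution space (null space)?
a) Yes, x = 0 is always a solution. b) When A has linearly dependent columns (rank < n). c) Minimum nullity = 4.

a) x = 0 satisfies A·0 = 0, so the zero vector is always a solution.
b) Non-trivial solutions exist iff the columns of A are linearly dependent, equivalently rank(A) < n (the number of columns).
c) By rank-nullity, rank(A) + nullity(A) = n = 11. Since A has only 7 rows, rank(A) ≤ 7, so nullity(A) ≥ 11 - 7 = 4.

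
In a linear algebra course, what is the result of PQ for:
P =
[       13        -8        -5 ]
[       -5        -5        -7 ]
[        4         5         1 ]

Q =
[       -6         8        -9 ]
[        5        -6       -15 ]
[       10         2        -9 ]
PQ =
[     -168       142        48 ]
[      -65       -24       183 ]
[       11         4      -120 ]

Matrix multiplication: (PQ)[i][j] = sum over k of P[i][k] * Q[k][j].
  (PQ)[0][0] = (13)*(-6) + (-8)*(5) + (-5)*(10) = -168
  (PQ)[0][1] = (13)*(8) + (-8)*(-6) + (-5)*(2) = 142
  (PQ)[0][2] = (13)*(-9) + (-8)*(-15) + (-5)*(-9) = 48
  (PQ)[1][0] = (-5)*(-6) + (-5)*(5) + (-7)*(10) = -65
  (PQ)[1][1] = (-5)*(8) + (-5)*(-6) + (-7)*(2) = -24
  (PQ)[1][2] = (-5)*(-9) + (-5)*(-15) + (-7)*(-9) = 183
  (PQ)[2][0] = (4)*(-6) + (5)*(5) + (1)*(10) = 11
  (PQ)[2][1] = (4)*(8) + (5)*(-6) + (1)*(2) = 4
  (PQ)[2][2] = (4)*(-9) + (5)*(-15) + (1)*(-9) = -120
PQ =
[     -168       142        48 ]
[      -65       -24       183 ]
[       11         4      -120 ]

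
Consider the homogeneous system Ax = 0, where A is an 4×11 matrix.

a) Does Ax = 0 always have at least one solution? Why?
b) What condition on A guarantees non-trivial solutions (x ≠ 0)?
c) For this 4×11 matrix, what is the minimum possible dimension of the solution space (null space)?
a) Yes, x = 0 is always a solution. b) When A has linearly dependent columns (rank < n). c) Minimum nullity = 7.

a) x = 0 satisfies A·0 = 0, so the zero vector is always a solution.
b) Non-trivial solutions exist iff the columns of A are linearly dependent, equivalently rank(A) < n (the number of columns).
c) By rank-nullity, rank(A) + nullity(A) = n = 11. Since A has only 4 rows, rank(A) ≤ 4, so nullity(A) ≥ 11 - 4 = 7.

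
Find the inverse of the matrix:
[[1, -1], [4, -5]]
[[5, -1], [4, -1]]

For [[a,b],[c,d]], inverse = (1/det)·[[d,-b],[-c,a]]
det = 1·-5 - -1·4 = -1
Inverse = (1/-1)·[[-5, 1], [-4, 1]]
        = [[5, -1], [4, -1]]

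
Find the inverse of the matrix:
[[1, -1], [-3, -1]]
[[1/4, -1/4], [-3/4, -1/4]]

For [[a,b],[c,d]], inverse = (1/det)·[[d,-b],[-c,a]]
det = 1·-1 - -1·-3 = -4
Inverse = (1/-4)·[[-1, 1], [3, 1]]
        = [[1/4, -1/4], [-3/4, -1/4]]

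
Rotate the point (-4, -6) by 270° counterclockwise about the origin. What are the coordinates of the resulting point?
(-6, 4)

Rotation matrix R(θ) = [[cos θ, -sin θ], [sin θ, cos θ]]; for θ = 270°:
R = [[0, 1], [-1, 0]]
Result: R × [-4, -6]ᵀ = [0·-4 + (1)·-6, -1·-4 + (0)·-6]ᵀ = (-6, 4)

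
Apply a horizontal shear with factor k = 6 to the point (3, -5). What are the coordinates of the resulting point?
(-27, -5)

Shear matrix for horizontal shear with factor k = 6:
[[1, 6], [0, 1]]
Result: (3, -5) → (-27, -5)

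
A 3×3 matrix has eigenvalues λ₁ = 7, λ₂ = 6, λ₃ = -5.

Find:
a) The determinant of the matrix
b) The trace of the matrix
det = -210, trace = 8

Two standard eigenvalue identities:
- det(A) equals the product of the eigenvalues (counted with multiplicity).
- trace(A) equals the sum of the eigenvalues.
det(A) = (7)*(6)*(-5) = -210.
trace(A) = 7 + 6 - 5 = 8.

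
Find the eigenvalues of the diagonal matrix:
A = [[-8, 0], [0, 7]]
λ₁ = -8, λ₂ = 7

The characteristic polynomial of A is det(A - λI) = (-8 - λ)(7 - λ) = 0.
The roots are λ = -8 and λ = 7, so the eigenvalues are the diagonal entries.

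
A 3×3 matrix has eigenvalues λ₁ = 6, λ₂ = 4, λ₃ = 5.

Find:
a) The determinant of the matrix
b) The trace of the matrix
det = 120, trace = 15

Two standard eigenvalue identities:
- det(A) equals the product of the eigenvalues (counted with multiplicity).
- trace(A) equals the sum of the eigenvalues.
det(A) = (6)*(4)*(5) = 120.
trace(A) = 6 + 4 + 5 = 15.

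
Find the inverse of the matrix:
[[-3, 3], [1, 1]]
[[-1/6, 1/2], [1/6, 1/2]]

For [[a,b],[c,d]], inverse = (1/det)·[[d,-b],[-c,a]]
det = -3·1 - 3·1 = -6
Inverse = (1/-6)·[[1, -3], [-1, -3]]
        = [[-1/6, 1/2], [1/6, 1/2]]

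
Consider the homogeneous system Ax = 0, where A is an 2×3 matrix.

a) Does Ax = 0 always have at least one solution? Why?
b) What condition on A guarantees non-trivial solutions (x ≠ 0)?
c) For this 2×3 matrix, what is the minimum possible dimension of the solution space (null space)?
a) Yes, x = 0 is always a solution. b) When A has linearly dependent columns (rank < n). c) Minimum nullity = 1.

a) x = 0 satisfies A·0 = 0, so the zero vector is always a solution.
b) Non-trivial solutions exist iff the columns of A are linearly dependent, equivalently rank(A) < n (the number of columns).
c) By rank-nullity, rank(A) + nullity(A) = n = 3. Since A has only 2 rows, rank(A) ≤ 2, so nullity(A) ≥ 3 - 2 = 1.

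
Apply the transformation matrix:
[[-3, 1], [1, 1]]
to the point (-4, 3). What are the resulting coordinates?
(15, -1)

Matrix multiplication:
[[-3, 1], [1, 1]] × [-4, 3]ᵀ
= [-3×-4 + 1×3, 1×-4 + 1×3]ᵀ
= [15.0000, -1.0000]ᵀ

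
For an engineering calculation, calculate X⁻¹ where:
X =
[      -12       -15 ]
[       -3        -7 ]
det(X) = 39
X⁻¹ =
[    -7/39      5/13 ]
[     1/13     -4/13 ]

For a 2×2 matrix X = [[a, b], [c, d]] with det(X) ≠ 0, X⁻¹ = (1/det(X)) * [[d, -b], [-c, a]].
det(X) = (-12)*(-7) - (-15)*(-3) = 84 - 45 = 39.
X⁻¹ = (1/39) * [[-7, 15], [3, -12]].
Dividing each entry by 39 and reducing:
X⁻¹ =
[    -7/39      5/13 ]
[     1/13     -4/13 ]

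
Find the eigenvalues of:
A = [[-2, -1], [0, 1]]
λ = -2, 1

Solve det(A - λI) = 0. For a 2×2 matrix this is λ² - (trace)λ + det = 0.
trace(A) = -2 + 1 = -1.
det(A) = (-2)*(1) - (-1)*(0) = -2 - 0 = -2.
Characteristic equation: λ² - (-1)λ + (-2) = 0.
Discriminant: (-1)² - 4*(-2) = 1 + 8 = 9.
Roots: λ = (-1 ± √9) / 2 = -2, 1.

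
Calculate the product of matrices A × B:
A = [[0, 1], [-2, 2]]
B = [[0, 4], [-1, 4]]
[[-1, 4], [-2, 0]]

Matrix multiplication:
C[0][0] = 0×0 + 1×-1 = -1
C[0][1] = 0×4 + 1×4 = 4
C[1][0] = -2×0 + 2×-1 = -2
C[1][1] = -2×4 + 2×4 = 0
Result: [[-1, 4], [-2, 0]]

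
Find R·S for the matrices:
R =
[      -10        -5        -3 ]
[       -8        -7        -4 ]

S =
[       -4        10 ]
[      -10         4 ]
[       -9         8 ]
RS =
[      117      -144 ]
[      138      -140 ]

Matrix multiplication: (RS)[i][j] = sum over k of R[i][k] * S[k][j].
  (RS)[0][0] = (-10)*(-4) + (-5)*(-10) + (-3)*(-9) = 117
  (RS)[0][1] = (-10)*(10) + (-5)*(4) + (-3)*(8) = -144
  (RS)[1][0] = (-8)*(-4) + (-7)*(-10) + (-4)*(-9) = 138
  (RS)[1][1] = (-8)*(10) + (-7)*(4) + (-4)*(8) = -140
RS =
[      117      -144 ]
[      138      -140 ]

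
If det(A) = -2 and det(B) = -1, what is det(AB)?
2

Use the multiplicative property of determinants: det(AB) = det(A)*det(B).
det(AB) = (-2)*(-1) = 2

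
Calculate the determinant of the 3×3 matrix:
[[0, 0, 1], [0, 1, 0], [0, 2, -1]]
0

Expansion along first row:
det = 0·det([[1,0],[2,-1]]) - 0·det([[0,0],[0,-1]]) + 1·det([[0,1],[0,2]])
    = 0·(1·-1 - 0·2) - 0·(0·-1 - 0·0) + 1·(0·2 - 1·0)
    = 0·-1 - 0·0 + 1·0
    = 0 + 0 + 0 = 0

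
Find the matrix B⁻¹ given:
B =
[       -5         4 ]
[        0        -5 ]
det(B) = 25
B⁻¹ =
[     -1/5     -4/25 ]
[        0      -1/5 ]

For a 2×2 matrix B = [[a, b], [c, d]] with det(B) ≠ 0, B⁻¹ = (1/det(B)) * [[d, -b], [-c, a]].
det(B) = (-5)*(-5) - (4)*(0) = 25 - 0 = 25.
B⁻¹ = (1/25) * [[-5, -4], [0, -5]].
Dividing each entry by 25 and reducing:
B⁻¹ =
[     -1/5     -4/25 ]
[        0      -1/5 ]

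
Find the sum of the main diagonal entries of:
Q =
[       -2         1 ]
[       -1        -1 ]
tr(Q) = -2 - 1 = -3

The trace of a square matrix is the sum of its diagonal entries.
Diagonal entries of Q: Q[0][0] = -2, Q[1][1] = -1.
tr(Q) = -2 - 1 = -3.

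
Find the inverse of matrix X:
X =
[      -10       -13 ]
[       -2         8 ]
det(X) = -106
X⁻¹ =
[    -4/53   -13/106 ]
[    -1/53      5/53 ]

For a 2×2 matrix X = [[a, b], [c, d]] with det(X) ≠ 0, X⁻¹ = (1/det(X)) * [[d, -b], [-c, a]].
det(X) = (-10)*(8) - (-13)*(-2) = -80 - 26 = -106.
X⁻¹ = (1/-106) * [[8, 13], [2, -10]].
Dividing each entry by -106 and reducing:
X⁻¹ =
[    -4/53   -13/106 ]
[    -1/53      5/53 ]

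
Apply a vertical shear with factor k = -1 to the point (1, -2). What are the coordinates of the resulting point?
(1, -3)

Shear matrix for vertical shear with factor k = -1:
[[1, 0], [-1, 1]]
Result: (1, -2) → (1, -3)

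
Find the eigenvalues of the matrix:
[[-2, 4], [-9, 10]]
λ = 4 and λ = 4

Characteristic equation: det(A - λI) = 0
λ² - (trace)λ + (det) = 0
λ² - (8)λ + (16) = 0
λ² - 8λ + 16 = 0
Solving: λ = 4, 4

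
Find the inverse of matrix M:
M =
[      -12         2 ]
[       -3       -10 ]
det(M) = 126
M⁻¹ =
[    -5/63     -1/63 ]
[     1/42     -2/21 ]

For a 2×2 matrix M = [[a, b], [c, d]] with det(M) ≠ 0, M⁻¹ = (1/det(M)) * [[d, -b], [-c, a]].
det(M) = (-12)*(-10) - (2)*(-3) = 120 + 6 = 126.
M⁻¹ = (1/126) * [[-10, -2], [3, -12]].
Dividing each entry by 126 and reducing:
M⁻¹ =
[    -5/63     -1/63 ]
[     1/42     -2/21 ]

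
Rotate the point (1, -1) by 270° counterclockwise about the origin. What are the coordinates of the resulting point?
(-1, -1)

Rotation matrix R(θ) = [[cos θ, -sin θ], [sin θ, cos θ]]; for θ = 270°:
R = [[0, 1], [-1, 0]]
Result: R × [1, -1]ᵀ = [0·1 + (1)·-1, -1·1 + (0)·-1]ᵀ = (-1, -1)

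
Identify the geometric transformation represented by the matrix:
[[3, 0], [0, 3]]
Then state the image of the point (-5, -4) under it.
uniform scaling by factor 3; image of (-5, -4) is (-15, -12)

This is a diagonal matrix with equal entries 3, so it scales both axes by the same factor 3.
The matrix [[3, 0], [0, 3]] represents: uniform scaling by factor 3.
Applying it to (-5, -4): [3·-5 + 0·-4, 0·-5 + 3·-4] = (-15, -12).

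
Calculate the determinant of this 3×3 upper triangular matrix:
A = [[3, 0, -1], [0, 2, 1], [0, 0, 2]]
12

The determinant of a triangular matrix is the product of its diagonal entries (the off-diagonal entries above the diagonal do not affect it).
det(A) = (3) * (2) * (2) = 12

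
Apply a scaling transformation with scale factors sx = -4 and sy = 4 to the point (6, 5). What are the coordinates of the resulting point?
(-24, 20)

Scaling matrix:
[[-4, 0], [0, 4]]
Result: (6 × -4, 5 × 4) = (-24, 20)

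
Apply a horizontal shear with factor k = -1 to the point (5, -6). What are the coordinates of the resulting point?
(11, -6)

Shear matrix for horizontal shear with factor k = -1:
[[1, -1], [0, 1]]
Result: (5, -6) → (11, -6)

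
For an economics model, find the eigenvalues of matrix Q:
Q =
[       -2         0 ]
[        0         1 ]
λ = -2, 1

Solve det(Q - λI) = 0. For a 2×2 matrix the characteristic equation is λ² - (trace)λ + det = 0.
trace(Q) = a + d = -2 + 1 = -1.
det(Q) = a*d - b*c = (-2)*(1) - (0)*(0) = -2 - 0 = -2.
Characteristic equation: λ² - (-1)λ + (-2) = 0.
Discriminant = (-1)² - 4*(-2) = 1 + 8 = 9.
λ = (-1 ± √9) / 2 = (-1 ± 3) / 2 = -2, 1.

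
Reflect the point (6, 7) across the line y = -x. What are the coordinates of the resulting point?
(-7, -6)

Reflection across line y = -x: (6, 7) → (-7, -6)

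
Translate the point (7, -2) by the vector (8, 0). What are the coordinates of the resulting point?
(15, -2)

Translation by (8, 0):
x' = 7 + 8 = 15
y' = -2 + 0 = -2
Homogeneous matrix: [[1, 0, 8], [0, 1, 0], [0, 0, 1]]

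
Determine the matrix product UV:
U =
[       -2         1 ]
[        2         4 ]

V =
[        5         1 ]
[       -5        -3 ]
UV =
[      -15        -5 ]
[      -10       -10 ]

Matrix multiplication: (UV)[i][j] = sum over k of U[i][k] * V[k][j].
  (UV)[0][0] = (-2)*(5) + (1)*(-5) = -15
  (UV)[0][1] = (-2)*(1) + (1)*(-3) = -5
  (UV)[1][0] = (2)*(5) + (4)*(-5) = -10
  (UV)[1][1] = (2)*(1) + (4)*(-3) = -10
UV =
[      -15        -5 ]
[      -10       -10 ]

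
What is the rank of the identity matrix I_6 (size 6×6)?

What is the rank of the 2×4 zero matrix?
rank(I_6) = 6, rank(0) = 0

The identity I_6 has 6 columns that are the standard basis vectors e_1, …, e_6. These are linearly independent, so all 6 columns are pivots and rank(I_6) = 6.
The 2×4 zero matrix has every entry zero, so every row is the zero row and there are no pivots; rank(0) = 0.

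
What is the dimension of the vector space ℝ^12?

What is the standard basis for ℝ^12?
Dimension = 12; standard basis = {e_1, e_2, e_3, …, e_12}

ℝ^12 is the space of 12-tuples of real numbers; its dimension is 12.
The standard basis consists of 12 vectors: e_1, e_2, e_3, …, e_12, where e_i is the vector with 1 in position i and 0 elsewhere.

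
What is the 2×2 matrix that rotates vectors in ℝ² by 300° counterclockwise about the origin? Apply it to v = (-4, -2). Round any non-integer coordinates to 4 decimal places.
R = [[1/2, √3/2], [-√3/2, 1/2]]; R·v = (-3.7321, 2.4641)

A counterclockwise rotation by angle θ in ℝ² has matrix R(θ) = [[cos θ, -sin θ], [sin θ, cos θ]].
For θ = 300°: cos θ = 1/2, sin θ = -√3/2.
R(300°) = [[1/2, √3/2], [-√3/2, 1/2]].
R·v = [1/2·-4 + (√3/2)·-2, -√3/2·-4 + 1/2·-2] = (-3.7321, 2.4641).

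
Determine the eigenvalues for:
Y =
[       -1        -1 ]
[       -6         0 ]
λ = -3, 2

Solve det(Y - λI) = 0. For a 2×2 matrix the characteristic equation is λ² - (trace)λ + det = 0.
trace(Y) = a + d = -1 + 0 = -1.
det(Y) = a*d - b*c = (-1)*(0) - (-1)*(-6) = 0 - 6 = -6.
Characteristic equation: λ² - (-1)λ + (-6) = 0.
Discriminant = (-1)² - 4*(-6) = 1 + 24 = 25.
λ = (-1 ± √25) / 2 = (-1 ± 5) / 2 = -3, 2.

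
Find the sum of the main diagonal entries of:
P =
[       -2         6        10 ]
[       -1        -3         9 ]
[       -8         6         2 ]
tr(P) = -2 - 3 + 2 = -3

The trace of a square matrix is the sum of its diagonal entries.
Diagonal entries of P: P[0][0] = -2, P[1][1] = -3, P[2][2] = 2.
tr(P) = -2 - 3 + 2 = -3.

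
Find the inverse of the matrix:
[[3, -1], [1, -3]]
[[3/8, -1/8], [1/8, -3/8]]

For [[a,b],[c,d]], inverse = (1/det)·[[d,-b],[-c,a]]
det = 3·-3 - -1·1 = -8
Inverse = (1/-8)·[[-3, 1], [-1, 3]]
        = [[3/8, -1/8], [1/8, -3/8]]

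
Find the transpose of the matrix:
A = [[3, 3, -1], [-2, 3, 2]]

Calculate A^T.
[[3, -2], [3, 3], [-1, 2]]

The transpose sends entry (i,j) to (j,i); rows become columns.
Row 0 of A: [3, 3, -1] -> column 0 of A^T.
Row 1 of A: [-2, 3, 2] -> column 1 of A^T.
A^T = [[3, -2], [3, 3], [-1, 2]]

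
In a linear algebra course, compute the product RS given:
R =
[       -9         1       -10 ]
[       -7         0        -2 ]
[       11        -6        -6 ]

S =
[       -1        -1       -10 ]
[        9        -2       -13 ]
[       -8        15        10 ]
RS =
[       98      -143       -23 ]
[       23       -23        50 ]
[      -17       -89       -92 ]

Matrix multiplication: (RS)[i][j] = sum over k of R[i][k] * S[k][j].
  (RS)[0][0] = (-9)*(-1) + (1)*(9) + (-10)*(-8) = 98
  (RS)[0][1] = (-9)*(-1) + (1)*(-2) + (-10)*(15) = -143
  (RS)[0][2] = (-9)*(-10) + (1)*(-13) + (-10)*(10) = -23
  (RS)[1][0] = (-7)*(-1) + (0)*(9) + (-2)*(-8) = 23
  (RS)[1][1] = (-7)*(-1) + (0)*(-2) + (-2)*(15) = -23
  (RS)[1][2] = (-7)*(-10) + (0)*(-13) + (-2)*(10) = 50
  (RS)[2][0] = (11)*(-1) + (-6)*(9) + (-6)*(-8) = -17
  (RS)[2][1] = (11)*(-1) + (-6)*(-2) + (-6)*(15) = -89
  (RS)[2][2] = (11)*(-10) + (-6)*(-13) + (-6)*(10) = -92
RS =
[       98      -143       -23 ]
[       23       -23        50 ]
[      -17       -89       -92 ]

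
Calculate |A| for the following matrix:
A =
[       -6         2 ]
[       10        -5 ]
det(A) = 10

For a 2×2 matrix [[a, b], [c, d]], det = a*d - b*c.
det(A) = (-6)*(-5) - (2)*(10) = 30 - 20 = 10.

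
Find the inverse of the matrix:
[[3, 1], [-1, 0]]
[[0, -1], [1, 3]]

For [[a,b],[c,d]], inverse = (1/det)·[[d,-b],[-c,a]]
det = 3·0 - 1·-1 = 1
Inverse = (1/1)·[[0, -1], [1, 3]]
        = [[0, -1], [1, 3]]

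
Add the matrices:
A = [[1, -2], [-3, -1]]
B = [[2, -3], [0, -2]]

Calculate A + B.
[[3, -5], [-3, -3]]

Add corresponding elements:
(1)+(2)=3
(-2)+(-3)=-5
(-3)+(0)=-3
(-1)+(-2)=-3
A + B = [[3, -5], [-3, -3]]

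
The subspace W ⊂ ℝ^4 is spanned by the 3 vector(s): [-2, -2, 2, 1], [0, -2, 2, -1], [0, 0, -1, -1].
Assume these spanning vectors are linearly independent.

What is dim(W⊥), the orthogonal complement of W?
dim(W⊥) = 1

For any subspace W of ℝ^n, dim(W) + dim(W⊥) = n (the whole-space dimension).
Here the given 3 vectors are linearly independent, so dim(W) = 3.
Thus dim(W⊥) = n - dim(W) = 4 - 3 = 1.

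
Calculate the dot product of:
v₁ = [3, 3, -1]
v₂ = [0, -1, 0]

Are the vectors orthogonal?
-3, No

The dot product is the sum of products of corresponding components.
v₁·v₂ = (3)*(0) + (3)*(-1) + (-1)*(0) = 0 - 3 + 0 = -3.
Two vectors are orthogonal iff their dot product is 0; here the dot product is -3, so the vectors are not orthogonal.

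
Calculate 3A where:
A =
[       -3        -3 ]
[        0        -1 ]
3A =
[       -9        -9 ]
[        0        -3 ]

Scalar multiplication is elementwise: (3A)[i][j] = 3 * A[i][j].
  (3A)[0][0] = 3 * (-3) = -9
  (3A)[0][1] = 3 * (-3) = -9
  (3A)[1][0] = 3 * (0) = 0
  (3A)[1][1] = 3 * (-1) = -3
3A =
[       -9        -9 ]
[        0        -3 ]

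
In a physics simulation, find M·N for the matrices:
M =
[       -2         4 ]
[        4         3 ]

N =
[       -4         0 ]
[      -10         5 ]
MN =
[      -32        20 ]
[      -46        15 ]

Matrix multiplication: (MN)[i][j] = sum over k of M[i][k] * N[k][j].
  (MN)[0][0] = (-2)*(-4) + (4)*(-10) = -32
  (MN)[0][1] = (-2)*(0) + (4)*(5) = 20
  (MN)[1][0] = (4)*(-4) + (3)*(-10) = -46
  (MN)[1][1] = (4)*(0) + (3)*(5) = 15
MN =
[      -32        20 ]
[      -46        15 ]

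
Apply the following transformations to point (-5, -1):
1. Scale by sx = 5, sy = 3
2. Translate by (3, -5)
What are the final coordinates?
(-22, -8)

Step 1: Scale (-5, -1) by (sx, sy) = (5, 3) → (-25, -3)
Step 2: Translate by (3, -5) → (-22, -8)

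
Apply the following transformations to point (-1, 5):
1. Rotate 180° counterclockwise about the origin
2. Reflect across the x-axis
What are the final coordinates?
(1, 5)

Step 1: Rotate 180° → (1, -5)
Step 2: Reflect across the x-axis → (1, 5)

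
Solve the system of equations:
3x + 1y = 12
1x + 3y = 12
x = 3, y = 3

Use elimination (row reduction):
Equation 1: 3x + 1y = 12.
Equation 2: 1x + 3y = 12.
Multiply Eq1 by 1 and Eq2 by 3: 3x + 1y = 12;  3x + 9y = 36.
Subtract: (8)y = 24, so y = 3.
Back-substitute into Eq1: 3x + 1*(3) = 12, so x = 3.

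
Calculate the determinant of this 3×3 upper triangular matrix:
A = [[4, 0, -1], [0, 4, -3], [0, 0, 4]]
64

The determinant of a triangular matrix is the product of its diagonal entries (the off-diagonal entries above the diagonal do not affect it).
det(A) = (4) * (4) * (4) = 64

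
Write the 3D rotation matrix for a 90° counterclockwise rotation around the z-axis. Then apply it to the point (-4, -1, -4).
R = [[0, -1, 0], [1, 0, 0], [0, 0, 1]]; R·(-4, -1, -4) = (1, -4, -4)

Rotation matrix for 90° around z-axis:
cos(90°) = 0, sin(90°) = 1
R = [[0, -1, 0], [1, 0, 0], [0, 0, 1]]
Apply to (-4, -1, -4): R·[-4, -1, -4]ᵀ = (1, -4, -4)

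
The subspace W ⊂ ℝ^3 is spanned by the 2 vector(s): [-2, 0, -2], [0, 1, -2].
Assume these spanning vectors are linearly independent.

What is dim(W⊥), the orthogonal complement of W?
dim(W⊥) = 1

For any subspace W of ℝ^n, dim(W) + dim(W⊥) = n (the whole-space dimension).
Here the given 2 vectors are linearly independent, so dim(W) = 2.
Thus dim(W⊥) = n - dim(W) = 3 - 2 = 1.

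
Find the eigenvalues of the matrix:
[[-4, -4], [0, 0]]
λ = -4 and λ = 0

Characteristic equation: det(A - λI) = 0
λ² - (trace)λ + (det) = 0
λ² - (-4)λ + (0) = 0
λ² + 4λ + 0 = 0
Solving: λ = -4, 0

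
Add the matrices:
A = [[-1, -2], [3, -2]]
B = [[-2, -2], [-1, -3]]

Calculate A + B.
[[-3, -4], [2, -5]]

Add corresponding elements:
(-1)+(-2)=-3
(-2)+(-2)=-4
(3)+(-1)=2
(-2)+(-3)=-5
A + B = [[-3, -4], [2, -5]]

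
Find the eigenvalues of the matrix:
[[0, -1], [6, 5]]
λ = 2 and λ = 3

Characteristic equation: det(A - λI) = 0
λ² - (trace)λ + (det) = 0
λ² - (5)λ + (6) = 0
λ² - 5λ + 6 = 0
Solving: λ = 2, 3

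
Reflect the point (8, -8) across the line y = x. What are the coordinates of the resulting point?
(-8, 8)

Reflection across line y = x: (8, -8) → (-8, 8)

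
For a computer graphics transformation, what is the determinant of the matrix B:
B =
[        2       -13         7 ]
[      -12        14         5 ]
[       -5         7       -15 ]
det(B) = 2077

Expand along row 0 (cofactor expansion): det(B) = a*(e*i - f*h) - b*(d*i - f*g) + c*(d*h - e*g), where the 3×3 is [[a, b, c], [d, e, f], [g, h, i]].
Minor M_00 = (14)*(-15) - (5)*(7) = -210 - 35 = -245.
Minor M_01 = (-12)*(-15) - (5)*(-5) = 180 + 25 = 205.
Minor M_02 = (-12)*(7) - (14)*(-5) = -84 + 70 = -14.
det(B) = (2)*(-245) - (-13)*(205) + (7)*(-14) = -490 + 2665 - 98 = 2077.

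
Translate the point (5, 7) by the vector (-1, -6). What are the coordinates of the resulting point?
(4, 1)

Translation by (-1, -6):
x' = 5 + -1 = 4
y' = 7 + -6 = 1
Homogeneous matrix: [[1, 0, -1], [0, 1, -6], [0, 0, 1]]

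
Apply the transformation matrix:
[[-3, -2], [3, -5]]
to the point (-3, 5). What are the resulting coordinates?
(-1, -34)

Matrix multiplication:
[[-3, -2], [3, -5]] × [-3, 5]ᵀ
= [-3×-3 + -2×5, 3×-3 + -5×5]ᵀ
= [-1.0000, -34.0000]ᵀ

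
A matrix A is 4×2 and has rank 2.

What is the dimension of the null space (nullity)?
0

The rank-nullity theorem for an m×n matrix states:
rank(A) + nullity(A) = n (the number of columns).
Here n = 2 and rank(A) = 2, so nullity(A) = 2 - 2 = 0.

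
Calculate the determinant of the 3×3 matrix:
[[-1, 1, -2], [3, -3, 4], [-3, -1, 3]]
8

Expansion along first row:
det = -1·det([[-3,4],[-1,3]]) - 1·det([[3,4],[-3,3]]) + -2·det([[3,-3],[-3,-1]])
    = -1·(-3·3 - 4·-1) - 1·(3·3 - 4·-3) + -2·(3·-1 - -3·-3)
    = -1·-5 - 1·21 + -2·-12
    = 5 + -21 + 24 = 8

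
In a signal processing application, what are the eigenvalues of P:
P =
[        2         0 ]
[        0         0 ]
λ = 0, 2

Solve det(P - λI) = 0. For a 2×2 matrix the characteristic equation is λ² - (trace)λ + det = 0.
trace(P) = a + d = 2 + 0 = 2.
det(P) = a*d - b*c = (2)*(0) - (0)*(0) = 0 - 0 = 0.
Characteristic equation: λ² - (2)λ + (0) = 0.
Discriminant = (2)² - 4*(0) = 4 - 0 = 4.
λ = (2 ± √4) / 2 = (2 ± 2) / 2 = 0, 2.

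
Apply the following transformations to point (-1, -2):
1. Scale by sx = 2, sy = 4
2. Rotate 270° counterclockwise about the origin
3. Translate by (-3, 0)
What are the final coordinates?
(-11, 2)

Step 1: Scale → (-2, -8)
Step 2: Rotate 270° → (-8, 2)
Step 3: Translate → (-11, 2)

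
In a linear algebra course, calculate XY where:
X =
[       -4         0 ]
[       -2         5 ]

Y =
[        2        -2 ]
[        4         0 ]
XY =
[       -8         8 ]
[       16         4 ]

Matrix multiplication: (XY)[i][j] = sum over k of X[i][k] * Y[k][j].
  (XY)[0][0] = (-4)*(2) + (0)*(4) = -8
  (XY)[0][1] = (-4)*(-2) + (0)*(0) = 8
  (XY)[1][0] = (-2)*(2) + (5)*(4) = 16
  (XY)[1][1] = (-2)*(-2) + (5)*(0) = 4
XY =
[       -8         8 ]
[       16         4 ]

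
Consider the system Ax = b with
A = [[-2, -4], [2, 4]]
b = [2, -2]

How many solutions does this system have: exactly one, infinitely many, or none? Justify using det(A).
Infinitely many solutions

det(A) = (-2)*(4) - (-4)*(2) = 0, so A is singular (column 2 is 2 times column 1).
b = [2, -2] = -1 * column 1 of A, so b lies in the column space of A.
A singular matrix whose right-hand side is in its column space gives a 1-parameter family of solutions — infinitely many.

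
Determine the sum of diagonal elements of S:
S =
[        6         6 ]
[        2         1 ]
tr(S) = 6 + 1 = 7

The trace of a square matrix is the sum of its diagonal entries.
Diagonal entries of S: S[0][0] = 6, S[1][1] = 1.
tr(S) = 6 + 1 = 7.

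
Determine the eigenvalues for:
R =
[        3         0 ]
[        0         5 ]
λ = 3, 5

Solve det(R - λI) = 0. For a 2×2 matrix the characteristic equation is λ² - (trace)λ + det = 0.
trace(R) = a + d = 3 + 5 = 8.
det(R) = a*d - b*c = (3)*(5) - (0)*(0) = 15 - 0 = 15.
Characteristic equation: λ² - (8)λ + (15) = 0.
Discriminant = (8)² - 4*(15) = 64 - 60 = 4.
λ = (8 ± √4) / 2 = (8 ± 2) / 2 = 3, 5.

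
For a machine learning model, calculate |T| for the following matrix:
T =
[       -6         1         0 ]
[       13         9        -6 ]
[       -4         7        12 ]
det(T) = -1032

Expand along row 0 (cofactor expansion): det(T) = a*(e*i - f*h) - b*(d*i - f*g) + c*(d*h - e*g), where the 3×3 is [[a, b, c], [d, e, f], [g, h, i]].
Minor M_00 = (9)*(12) - (-6)*(7) = 108 + 42 = 150.
Minor M_01 = (13)*(12) - (-6)*(-4) = 156 - 24 = 132.
Minor M_02 = (13)*(7) - (9)*(-4) = 91 + 36 = 127.
det(T) = (-6)*(150) - (1)*(132) + (0)*(127) = -900 - 132 + 0 = -1032.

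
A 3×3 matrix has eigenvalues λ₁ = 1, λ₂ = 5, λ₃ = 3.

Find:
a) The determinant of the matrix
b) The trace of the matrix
det = 15, trace = 9

Two standard eigenvalue identities:
- det(A) equals the product of the eigenvalues (counted with multiplicity).
- trace(A) equals the sum of the eigenvalues.
det(A) = (1)*(5)*(3) = 15.
trace(A) = 1 + 5 + 3 = 9.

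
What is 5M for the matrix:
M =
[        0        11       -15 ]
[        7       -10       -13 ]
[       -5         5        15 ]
5M =
[        0        55       -75 ]
[       35       -50       -65 ]
[      -25        25        75 ]

Scalar multiplication is elementwise: (5M)[i][j] = 5 * M[i][j].
  (5M)[0][0] = 5 * (0) = 0
  (5M)[0][1] = 5 * (11) = 55
  (5M)[0][2] = 5 * (-15) = -75
  (5M)[1][0] = 5 * (7) = 35
  (5M)[1][1] = 5 * (-10) = -50
  (5M)[1][2] = 5 * (-13) = -65
  (5M)[2][0] = 5 * (-5) = -25
  (5M)[2][1] = 5 * (5) = 25
  (5M)[2][2] = 5 * (15) = 75
5M =
[        0        55       -75 ]
[       35       -50       -65 ]
[      -25        25        75 ]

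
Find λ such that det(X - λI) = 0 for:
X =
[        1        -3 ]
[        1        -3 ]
λ = -2, 0

Solve det(X - λI) = 0. For a 2×2 matrix the characteristic equation is λ² - (trace)λ + det = 0.
trace(X) = a + d = 1 - 3 = -2.
det(X) = a*d - b*c = (1)*(-3) - (-3)*(1) = -3 + 3 = 0.
Characteristic equation: λ² - (-2)λ + (0) = 0.
Discriminant = (-2)² - 4*(0) = 4 - 0 = 4.
λ = (-2 ± √4) / 2 = (-2 ± 2) / 2 = -2, 0.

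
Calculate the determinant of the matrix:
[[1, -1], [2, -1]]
1

For a 2×2 matrix [[a, b], [c, d]], det = ad - bc
det = (1)(-1) - (-1)(2) = -1 - -2 = 1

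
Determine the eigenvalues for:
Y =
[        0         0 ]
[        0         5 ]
λ = 0, 5

Solve det(Y - λI) = 0. For a 2×2 matrix the characteristic equation is λ² - (trace)λ + det = 0.
trace(Y) = a + d = 0 + 5 = 5.
det(Y) = a*d - b*c = (0)*(5) - (0)*(0) = 0 - 0 = 0.
Characteristic equation: λ² - (5)λ + (0) = 0.
Discriminant = (5)² - 4*(0) = 25 - 0 = 25.
λ = (5 ± √25) / 2 = (5 ± 5) / 2 = 0, 5.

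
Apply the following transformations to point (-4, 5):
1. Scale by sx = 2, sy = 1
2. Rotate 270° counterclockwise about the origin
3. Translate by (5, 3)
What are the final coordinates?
(10, 11)

Step 1: Scale → (-8, 5)
Step 2: Rotate 270° → (5, 8)
Step 3: Translate → (10, 11)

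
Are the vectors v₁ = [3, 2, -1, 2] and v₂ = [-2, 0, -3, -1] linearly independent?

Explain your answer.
Yes, linearly independent

Two vectors are linearly dependent iff one is a scalar multiple of the other.
No single scalar k satisfies v₂ = k·v₁ (the ratios of corresponding entries disagree), so v₁ and v₂ are linearly independent.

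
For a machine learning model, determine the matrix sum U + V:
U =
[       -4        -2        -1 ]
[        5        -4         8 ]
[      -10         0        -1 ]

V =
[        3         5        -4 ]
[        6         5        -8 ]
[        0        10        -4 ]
U + V =
[       -1         3        -5 ]
[       11         1         0 ]
[      -10        10        -5 ]

Matrix addition is elementwise: (U+V)[i][j] = U[i][j] + V[i][j].
  (U+V)[0][0] = (-4) + (3) = -1
  (U+V)[0][1] = (-2) + (5) = 3
  (U+V)[0][2] = (-1) + (-4) = -5
  (U+V)[1][0] = (5) + (6) = 11
  (U+V)[1][1] = (-4) + (5) = 1
  (U+V)[1][2] = (8) + (-8) = 0
  (U+V)[2][0] = (-10) + (0) = -10
  (U+V)[2][1] = (0) + (10) = 10
  (U+V)[2][2] = (-1) + (-4) = -5
U + V =
[       -1         3        -5 ]
[       11         1         0 ]
[      -10        10        -5 ]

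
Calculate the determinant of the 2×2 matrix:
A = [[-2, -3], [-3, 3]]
-15

For A = [[a, b], [c, d]], det(A) = a*d - b*c.
det(A) = (-2)*(3) - (-3)*(-3) = -6 - 9 = -15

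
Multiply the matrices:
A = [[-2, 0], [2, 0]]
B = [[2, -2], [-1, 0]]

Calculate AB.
[[-4, 4], [4, -4]]

Each entry (i,j) of AB = sum over k of A[i][k]*B[k][j].
(AB)[0][0] = (-2)*(2) + (0)*(-1) = -4
(AB)[0][1] = (-2)*(-2) + (0)*(0) = 4
(AB)[1][0] = (2)*(2) + (0)*(-1) = 4
(AB)[1][1] = (2)*(-2) + (0)*(0) = -4
AB = [[-4, 4], [4, -4]]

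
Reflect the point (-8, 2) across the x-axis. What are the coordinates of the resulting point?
(-8, -2)

Reflection across x-axis: (-8, 2) → (-8, -2)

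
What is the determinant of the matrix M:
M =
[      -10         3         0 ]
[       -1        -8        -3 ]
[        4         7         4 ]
det(M) = 86

Expand along row 0 (cofactor expansion): det(M) = a*(e*i - f*h) - b*(d*i - f*g) + c*(d*h - e*g), where the 3×3 is [[a, b, c], [d, e, f], [g, h, i]].
Minor M_00 = (-8)*(4) - (-3)*(7) = -32 + 21 = -11.
Minor M_01 = (-1)*(4) - (-3)*(4) = -4 + 12 = 8.
Minor M_02 = (-1)*(7) - (-8)*(4) = -7 + 32 = 25.
det(M) = (-10)*(-11) - (3)*(8) + (0)*(25) = 110 - 24 + 0 = 86.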